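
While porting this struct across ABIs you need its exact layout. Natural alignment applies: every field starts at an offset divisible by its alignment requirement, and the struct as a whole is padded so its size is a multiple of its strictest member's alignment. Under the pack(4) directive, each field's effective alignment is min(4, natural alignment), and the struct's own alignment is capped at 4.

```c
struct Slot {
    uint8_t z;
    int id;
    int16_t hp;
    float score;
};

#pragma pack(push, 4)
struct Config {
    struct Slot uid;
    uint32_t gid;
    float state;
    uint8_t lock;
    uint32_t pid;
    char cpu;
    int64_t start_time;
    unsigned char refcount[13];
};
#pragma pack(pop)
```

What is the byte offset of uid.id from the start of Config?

4

Slot: @0: z [1B, align 1] → 1; +3 pad (align 4); @4: id [4B, align 4] → 8; @8: hp [2B, align 2] → 10; +2 pad (align 4); @12: score [4B, align 4] → 16; size 16, align 4
@0: uid [16B, align 4] → 16
within Slot: id at 4
0 + 4 = 4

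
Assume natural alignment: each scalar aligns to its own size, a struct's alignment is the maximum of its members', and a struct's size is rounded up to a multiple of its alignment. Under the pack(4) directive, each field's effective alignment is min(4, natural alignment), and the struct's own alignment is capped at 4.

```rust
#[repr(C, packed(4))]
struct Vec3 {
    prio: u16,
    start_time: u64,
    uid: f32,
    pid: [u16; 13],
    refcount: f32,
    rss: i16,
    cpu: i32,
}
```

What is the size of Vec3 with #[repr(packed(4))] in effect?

56

prio at 0 (size 2, align 2) → ends 2
pad 2 to align 4 for start_time
start_time at 4 (size 8, align 4) → ends 12
uid at 12 (size 4, align 4) → ends 16
pid at 16 (size 26, align 2) → ends 42
pad 2 to align 4 for refcount
refcount at 44 (size 4, align 4) → ends 48
rss at 48 (size 2, align 2) → ends 50
pad 2 to align 4 for cpu
cpu at 52 (size 4, align 4) → ends 56
total 56 bytes, alignment 4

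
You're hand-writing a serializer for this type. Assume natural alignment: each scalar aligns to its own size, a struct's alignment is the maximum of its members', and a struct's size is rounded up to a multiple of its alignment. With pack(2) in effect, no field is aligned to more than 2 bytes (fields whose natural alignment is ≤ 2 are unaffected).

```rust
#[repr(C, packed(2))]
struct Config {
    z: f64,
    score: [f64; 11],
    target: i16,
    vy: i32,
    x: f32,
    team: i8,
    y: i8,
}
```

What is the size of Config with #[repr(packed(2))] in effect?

108

@0: z [8B, align 2] → 8
@8: score [88B, align 2] → 96
@96: target [2B, align 2] → 98
@98: vy [4B, align 2] → 102
@102: x [4B, align 2] → 106
@106: team [1B, align 1] → 107
@107: y [1B, align 1] → 108
size 108, align 2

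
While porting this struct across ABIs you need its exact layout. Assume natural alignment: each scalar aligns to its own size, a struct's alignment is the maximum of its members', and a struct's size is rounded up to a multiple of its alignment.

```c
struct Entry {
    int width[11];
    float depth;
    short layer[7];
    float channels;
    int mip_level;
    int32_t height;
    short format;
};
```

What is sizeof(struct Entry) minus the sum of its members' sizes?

@0: width [44B, align 4] → 44
@44: depth [4B, align 4] → 48
@48: layer [14B, align 2] → 62
+2 pad (align 4)
@64: channels [4B, align 4] → 68
@68: mip_level [4B, align 4] → 72
@72: height [4B, align 4] → 76
@76: format [2B, align 2] → 78
+2 tail pad (align 4)
size 80, align 4
data bytes 76, size 80 → padding 4

4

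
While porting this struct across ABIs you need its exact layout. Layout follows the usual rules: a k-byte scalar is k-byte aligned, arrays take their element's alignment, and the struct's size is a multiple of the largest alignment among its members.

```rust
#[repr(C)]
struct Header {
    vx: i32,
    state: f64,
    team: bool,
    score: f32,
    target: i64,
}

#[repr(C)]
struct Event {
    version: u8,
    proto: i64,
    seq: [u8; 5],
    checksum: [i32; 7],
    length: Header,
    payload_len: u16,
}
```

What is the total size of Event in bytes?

Header: vx at 0 (size 4, align 4) → ends 4; pad 4 to align 8 for state; state at 8 (size 8, align 8) → ends 16; team at 16 (size 1, align 1) → ends 17; pad 3 to align 4 for score; score at 20 (size 4, align 4) → ends 24; target at 24 (size 8, align 8) → ends 32; total 32 bytes, alignment 8
version at 0 (size 1, align 1) → ends 1
pad 7 to align 8 for proto
proto at 8 (size 8, align 8) → ends 16
seq at 16 (size 5, align 1) → ends 21
pad 3 to align 4 for checksum
checksum at 24 (size 28, align 4) → ends 52
pad 4 to align 8 for length
length at 56 (size 32, align 8) → ends 88
payload_len at 88 (size 2, align 2) → ends 90
tail pad 6 to reach multiple of 8
total 96 bytes, alignment 8

96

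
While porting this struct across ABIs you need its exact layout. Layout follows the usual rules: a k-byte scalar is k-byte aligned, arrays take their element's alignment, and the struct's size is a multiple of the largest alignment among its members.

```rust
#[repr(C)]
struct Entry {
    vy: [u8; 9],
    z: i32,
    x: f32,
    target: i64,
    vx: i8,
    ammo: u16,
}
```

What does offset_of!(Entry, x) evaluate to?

vy at 0 (size 9, align 1) → ends 9
pad 3 to align 4 for z
z at 12 (size 4, align 4) → ends 16
x at 16 (size 4, align 4) → ends 20

16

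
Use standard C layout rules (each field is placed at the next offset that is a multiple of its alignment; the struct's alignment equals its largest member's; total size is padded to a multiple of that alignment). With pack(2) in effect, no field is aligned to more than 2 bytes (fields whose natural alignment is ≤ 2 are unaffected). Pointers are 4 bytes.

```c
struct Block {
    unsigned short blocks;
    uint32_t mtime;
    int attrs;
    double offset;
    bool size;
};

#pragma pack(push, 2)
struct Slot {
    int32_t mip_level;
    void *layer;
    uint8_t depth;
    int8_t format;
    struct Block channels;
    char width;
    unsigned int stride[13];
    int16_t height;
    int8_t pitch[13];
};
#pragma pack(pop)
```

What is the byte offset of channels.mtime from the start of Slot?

14

Block: 0..2  blocks  (2B, 2-aligned); 2..4  -- padding (2B); 4..8  mtime  (4B, 4-aligned); 8..12  attrs  (4B, 4-aligned); 12..16  -- padding (4B); 16..24  offset  (8B, 8-aligned); 24..25  size  (1B, 1-aligned); 25..32  -- tail padding (7B); sizeof = 32, alignof = 8
0..4  mip_level  (4B, 2-aligned)
4..8  layer  (4B, 2-aligned)
8..9  depth  (1B, 1-aligned)
9..10  format  (1B, 1-aligned)
10..42  channels  (32B, 2-aligned)
within Block: mtime at 4
10 + 4 = 14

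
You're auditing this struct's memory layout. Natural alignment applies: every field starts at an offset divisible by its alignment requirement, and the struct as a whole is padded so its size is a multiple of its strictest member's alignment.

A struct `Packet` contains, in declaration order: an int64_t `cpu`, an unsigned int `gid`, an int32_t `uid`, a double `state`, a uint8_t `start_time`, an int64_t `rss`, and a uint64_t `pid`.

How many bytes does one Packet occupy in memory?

@0: cpu [8B, align 8] → 8
@8: gid [4B, align 4] → 12
@12: uid [4B, align 4] → 16
@16: state [8B, align 8] → 24
@24: start_time [1B, align 1] → 25
+7 pad (align 8)
@32: rss [8B, align 8] → 40
@40: pid [8B, align 8] → 48
size 48, align 8

48 bytes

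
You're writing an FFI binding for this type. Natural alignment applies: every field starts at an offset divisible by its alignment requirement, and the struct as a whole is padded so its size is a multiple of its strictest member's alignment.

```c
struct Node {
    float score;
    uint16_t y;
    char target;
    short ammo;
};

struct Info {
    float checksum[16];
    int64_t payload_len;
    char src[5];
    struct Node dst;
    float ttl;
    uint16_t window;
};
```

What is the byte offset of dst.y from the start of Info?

84

Node: score at 0 (size 4, align 4) → ends 4; y at 4 (size 2, align 2) → ends 6; target at 6 (size 1, align 1) → ends 7; pad 1 to align 2 for ammo; ammo at 8 (size 2, align 2) → ends 10; tail pad 2 to reach multiple of 4; total 12 bytes, alignment 4
checksum at 0 (size 64, align 4) → ends 64
payload_len at 64 (size 8, align 8) → ends 72
src at 72 (size 5, align 1) → ends 77
pad 3 to align 4 for dst
dst at 80 (size 12, align 4) → ends 92
within Node: y at 4
80 + 4 = 84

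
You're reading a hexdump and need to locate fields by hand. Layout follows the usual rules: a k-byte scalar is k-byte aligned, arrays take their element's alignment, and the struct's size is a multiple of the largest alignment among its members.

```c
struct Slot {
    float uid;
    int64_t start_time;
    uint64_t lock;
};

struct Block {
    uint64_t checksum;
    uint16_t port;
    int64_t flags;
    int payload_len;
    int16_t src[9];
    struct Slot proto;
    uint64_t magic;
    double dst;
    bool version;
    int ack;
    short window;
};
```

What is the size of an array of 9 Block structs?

936

Slot: @0: uid [4B, align 4] → 4; +4 pad (align 8); @8: start_time [8B, align 8] → 16; @16: lock [8B, align 8] → 24; size 24, align 8
@0: checksum [8B, align 8] → 8
@8: port [2B, align 2] → 10
+6 pad (align 8)
@16: flags [8B, align 8] → 24
@24: payload_len [4B, align 4] → 28
@28: src [18B, align 2] → 46
+2 pad (align 8)
@48: proto [24B, align 8] → 72
@72: magic [8B, align 8] → 80
@80: dst [8B, align 8] → 88
@88: version [1B, align 1] → 89
+3 pad (align 4)
@92: ack [4B, align 4] → 96
@96: window [2B, align 2] → 98
+6 tail pad (align 8)
size 104, align 8
array of 9: 9 × 104 = 936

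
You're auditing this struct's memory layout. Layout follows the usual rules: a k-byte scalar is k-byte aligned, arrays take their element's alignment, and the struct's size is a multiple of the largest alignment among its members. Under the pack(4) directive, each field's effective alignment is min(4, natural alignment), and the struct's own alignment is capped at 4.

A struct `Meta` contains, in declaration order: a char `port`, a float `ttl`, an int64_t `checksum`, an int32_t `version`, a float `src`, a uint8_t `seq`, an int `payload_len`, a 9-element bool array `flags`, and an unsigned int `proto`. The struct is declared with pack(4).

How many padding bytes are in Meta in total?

@0: port [1B, align 1] → 1
+3 pad (align 4)
@4: ttl [4B, align 4] → 8
@8: checksum [8B, align 4] → 16
@16: version [4B, align 4] → 20
@20: src [4B, align 4] → 24
@24: seq [1B, align 1] → 25
+3 pad (align 4)
@28: payload_len [4B, align 4] → 32
@32: flags [9B, align 1] → 41
+3 pad (align 4)
@44: proto [4B, align 4] → 48
size 48, align 4
data bytes 39, size 48 → padding 9

9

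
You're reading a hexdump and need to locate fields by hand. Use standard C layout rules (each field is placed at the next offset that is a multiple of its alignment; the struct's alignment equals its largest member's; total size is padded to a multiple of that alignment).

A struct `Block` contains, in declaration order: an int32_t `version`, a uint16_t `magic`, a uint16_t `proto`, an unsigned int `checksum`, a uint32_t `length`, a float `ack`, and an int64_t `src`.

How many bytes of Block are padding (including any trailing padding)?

@0: version [4B, align 4] → 4
@4: magic [2B, align 2] → 6
@6: proto [2B, align 2] → 8
@8: checksum [4B, align 4] → 12
@12: length [4B, align 4] → 16
@16: ack [4B, align 4] → 20
+4 pad (align 8)
@24: src [8B, align 8] → 32
size 32, align 8
data bytes 28, size 32 → padding 4

4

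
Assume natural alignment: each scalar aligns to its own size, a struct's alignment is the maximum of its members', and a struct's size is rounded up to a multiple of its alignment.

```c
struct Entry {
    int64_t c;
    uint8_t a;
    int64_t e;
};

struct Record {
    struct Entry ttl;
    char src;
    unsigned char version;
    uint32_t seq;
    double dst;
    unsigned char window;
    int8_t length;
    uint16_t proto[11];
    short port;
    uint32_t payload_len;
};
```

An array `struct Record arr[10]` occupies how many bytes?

720

Entry: @0: c [8B, align 8] → 8; @8: a [1B, align 1] → 9; +7 pad (align 8); @16: e [8B, align 8] → 24; size 24, align 8
@0: ttl [24B, align 8] → 24
@24: src [1B, align 1] → 25
@25: version [1B, align 1] → 26
+2 pad (align 4)
@28: seq [4B, align 4] → 32
@32: dst [8B, align 8] → 40
@40: window [1B, align 1] → 41
@41: length [1B, align 1] → 42
@42: proto [22B, align 2] → 64
@64: port [2B, align 2] → 66
+2 pad (align 4)
@68: payload_len [4B, align 4] → 72
size 72, align 8
array of 10: 10 × 72 = 720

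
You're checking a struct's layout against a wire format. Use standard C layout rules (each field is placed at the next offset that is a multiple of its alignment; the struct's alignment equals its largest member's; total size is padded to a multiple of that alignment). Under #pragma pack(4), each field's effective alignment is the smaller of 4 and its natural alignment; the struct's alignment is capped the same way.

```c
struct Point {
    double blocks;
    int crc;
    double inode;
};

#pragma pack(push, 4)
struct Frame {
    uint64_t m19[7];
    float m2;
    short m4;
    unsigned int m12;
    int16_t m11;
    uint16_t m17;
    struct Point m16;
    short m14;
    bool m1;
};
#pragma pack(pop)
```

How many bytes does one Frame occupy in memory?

100 bytes

Point: blocks at 0 (size 8, align 8) → ends 8; crc at 8 (size 4, align 4) → ends 12; pad 4 to align 8 for inode; inode at 16 (size 8, align 8) → ends 24; total 24 bytes, alignment 8
m19 at 0 (size 56, align 4) → ends 56
m2 at 56 (size 4, align 4) → ends 60
m4 at 60 (size 2, align 2) → ends 62
pad 2 to align 4 for m12
m12 at 64 (size 4, align 4) → ends 68
m11 at 68 (size 2, align 2) → ends 70
m17 at 70 (size 2, align 2) → ends 72
m16 at 72 (size 24, align 4) → ends 96
m14 at 96 (size 2, align 2) → ends 98
m1 at 98 (size 1, align 1) → ends 99
tail pad 1 to reach multiple of 4
total 100 bytes, alignment 4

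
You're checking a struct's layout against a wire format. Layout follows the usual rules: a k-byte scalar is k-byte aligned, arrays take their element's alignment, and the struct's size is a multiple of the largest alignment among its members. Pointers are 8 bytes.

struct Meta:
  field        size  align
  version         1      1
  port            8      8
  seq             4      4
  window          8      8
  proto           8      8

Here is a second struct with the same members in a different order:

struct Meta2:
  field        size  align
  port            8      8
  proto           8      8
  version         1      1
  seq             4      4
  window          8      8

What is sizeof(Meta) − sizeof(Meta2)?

0..1  version  (1B, 1-aligned)
1..8  -- padding (7B)
8..16  port  (8B, 8-aligned)
16..20  seq  (4B, 4-aligned)
20..24  -- padding (4B)
24..32  window  (8B, 8-aligned)
32..40  proto  (8B, 8-aligned)
sizeof = 40, alignof = 8
— Meta2 —
0..8  port  (8B, 8-aligned)
8..16  proto  (8B, 8-aligned)
16..17  version  (1B, 1-aligned)
17..20  -- padding (3B)
20..24  seq  (4B, 4-aligned)
24..32  window  (8B, 8-aligned)
sizeof = 32, alignof = 8
40 − 32 = 8

8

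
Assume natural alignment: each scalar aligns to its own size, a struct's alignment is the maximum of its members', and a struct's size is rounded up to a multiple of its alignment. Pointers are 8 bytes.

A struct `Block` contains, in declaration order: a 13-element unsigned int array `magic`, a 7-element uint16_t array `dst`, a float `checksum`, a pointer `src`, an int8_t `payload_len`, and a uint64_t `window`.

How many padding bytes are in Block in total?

9

@0: magic [52B, align 4] → 52
@52: dst [14B, align 2] → 66
+2 pad (align 4)
@68: checksum [4B, align 4] → 72
@72: src [8B, align 8] → 80
@80: payload_len [1B, align 1] → 81
+7 pad (align 8)
@88: window [8B, align 8] → 96
size 96, align 8
data bytes 87, size 96 → padding 9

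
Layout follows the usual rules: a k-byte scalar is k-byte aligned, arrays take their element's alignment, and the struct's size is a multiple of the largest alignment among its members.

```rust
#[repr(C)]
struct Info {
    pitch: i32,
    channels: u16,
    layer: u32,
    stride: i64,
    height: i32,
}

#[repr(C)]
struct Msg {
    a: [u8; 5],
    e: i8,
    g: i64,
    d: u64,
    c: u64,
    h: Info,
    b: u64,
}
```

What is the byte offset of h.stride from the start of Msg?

Info: @0: pitch [4B, align 4] → 4; @4: channels [2B, align 2] → 6; +2 pad (align 4); @8: layer [4B, align 4] → 12; +4 pad (align 8); @16: stride [8B, align 8] → 24; @24: height [4B, align 4] → 28; +4 tail pad (align 8); size 32, align 8
@0: a [5B, align 1] → 5
@5: e [1B, align 1] → 6
+2 pad (align 8)
@8: g [8B, align 8] → 16
@16: d [8B, align 8] → 24
@24: c [8B, align 8] → 32
@32: h [32B, align 8] → 64
within Info: stride at 16
32 + 16 = 48

48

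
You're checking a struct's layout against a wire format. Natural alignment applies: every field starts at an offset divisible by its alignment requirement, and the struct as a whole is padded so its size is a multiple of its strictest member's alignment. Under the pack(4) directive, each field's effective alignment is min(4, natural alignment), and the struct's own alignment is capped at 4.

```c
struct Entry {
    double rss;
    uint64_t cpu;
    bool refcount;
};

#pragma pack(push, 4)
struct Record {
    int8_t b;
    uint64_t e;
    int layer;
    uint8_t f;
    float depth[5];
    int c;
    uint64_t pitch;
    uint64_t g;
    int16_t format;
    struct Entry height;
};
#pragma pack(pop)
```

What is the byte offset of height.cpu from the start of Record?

Entry: 0..8  rss  (8B, 8-aligned); 8..16  cpu  (8B, 8-aligned); 16..17  refcount  (1B, 1-aligned); 17..24  -- tail padding (7B); sizeof = 24, alignof = 8
0..1  b  (1B, 1-aligned)
1..4  -- padding (3B)
4..12  e  (8B, 4-aligned)
12..16  layer  (4B, 4-aligned)
16..17  f  (1B, 1-aligned)
17..20  -- padding (3B)
20..40  depth  (20B, 4-aligned)
40..44  c  (4B, 4-aligned)
44..52  pitch  (8B, 4-aligned)
52..60  g  (8B, 4-aligned)
60..62  format  (2B, 2-aligned)
62..64  -- padding (2B)
64..88  height  (24B, 4-aligned)
within Entry: cpu at 8
64 + 8 = 72

72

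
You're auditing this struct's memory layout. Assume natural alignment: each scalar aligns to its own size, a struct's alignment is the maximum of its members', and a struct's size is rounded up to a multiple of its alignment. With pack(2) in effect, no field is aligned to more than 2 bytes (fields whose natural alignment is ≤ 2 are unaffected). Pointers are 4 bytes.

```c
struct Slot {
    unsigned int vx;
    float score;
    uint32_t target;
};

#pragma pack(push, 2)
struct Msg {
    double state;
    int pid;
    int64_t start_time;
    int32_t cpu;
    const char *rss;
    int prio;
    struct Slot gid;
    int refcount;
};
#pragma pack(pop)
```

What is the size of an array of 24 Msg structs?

Slot: @0: vx [4B, align 4] → 4; @4: score [4B, align 4] → 8; @8: target [4B, align 4] → 12; size 12, align 4
@0: state [8B, align 2] → 8
@8: pid [4B, align 2] → 12
@12: start_time [8B, align 2] → 20
@20: cpu [4B, align 2] → 24
@24: rss [4B, align 2] → 28
@28: prio [4B, align 2] → 32
@32: gid [12B, align 2] → 44
@44: refcount [4B, align 2] → 48
size 48, align 2
array of 24: 24 × 48 = 1152

1152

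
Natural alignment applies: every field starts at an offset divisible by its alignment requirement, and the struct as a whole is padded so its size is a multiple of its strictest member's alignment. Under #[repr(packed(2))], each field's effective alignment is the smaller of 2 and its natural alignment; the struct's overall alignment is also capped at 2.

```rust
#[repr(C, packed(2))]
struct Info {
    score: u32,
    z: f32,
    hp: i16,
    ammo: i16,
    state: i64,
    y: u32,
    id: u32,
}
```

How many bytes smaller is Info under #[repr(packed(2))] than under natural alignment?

4

natural layout:
  score at 0 (size 4, align 4) → ends 4
  z at 4 (size 4, align 4) → ends 8
  hp at 8 (size 2, align 2) → ends 10
  ammo at 10 (size 2, align 2) → ends 12
  pad 4 to align 8 for state
  state at 16 (size 8, align 8) → ends 24
  y at 24 (size 4, align 4) → ends 28
  id at 28 (size 4, align 4) → ends 32
  total 32 bytes, alignment 8
packed(2) layout:
  score at 0 (size 4, align 2) → ends 4
  z at 4 (size 4, align 2) → ends 8
  hp at 8 (size 2, align 2) → ends 10
  ammo at 10 (size 2, align 2) → ends 12
  state at 12 (size 8, align 2) → ends 20
  y at 20 (size 4, align 2) → ends 24
  id at 24 (size 4, align 2) → ends 28
  total 28 bytes, alignment 2
32 − 28 = 4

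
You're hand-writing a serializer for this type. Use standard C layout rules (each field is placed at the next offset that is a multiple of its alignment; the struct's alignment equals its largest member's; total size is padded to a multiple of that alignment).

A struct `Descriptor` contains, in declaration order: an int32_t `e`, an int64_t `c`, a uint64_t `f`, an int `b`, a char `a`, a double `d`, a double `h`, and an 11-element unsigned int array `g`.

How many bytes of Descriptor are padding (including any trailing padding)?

11

0..4  e  (4B, 4-aligned)
4..8  -- padding (4B)
8..16  c  (8B, 8-aligned)
16..24  f  (8B, 8-aligned)
24..28  b  (4B, 4-aligned)
28..29  a  (1B, 1-aligned)
29..32  -- padding (3B)
32..40  d  (8B, 8-aligned)
40..48  h  (8B, 8-aligned)
48..92  g  (44B, 4-aligned)
92..96  -- tail padding (4B)
sizeof = 96, alignof = 8
data bytes 85, size 96 → padding 11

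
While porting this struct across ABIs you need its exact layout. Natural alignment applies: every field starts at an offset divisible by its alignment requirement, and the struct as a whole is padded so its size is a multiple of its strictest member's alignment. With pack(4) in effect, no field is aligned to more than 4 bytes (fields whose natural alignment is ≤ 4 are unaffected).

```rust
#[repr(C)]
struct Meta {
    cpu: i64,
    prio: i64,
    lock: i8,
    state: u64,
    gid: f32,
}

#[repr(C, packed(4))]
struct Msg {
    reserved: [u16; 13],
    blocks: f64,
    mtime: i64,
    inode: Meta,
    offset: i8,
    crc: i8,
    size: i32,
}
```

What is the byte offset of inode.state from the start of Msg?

Meta: cpu at 0 (size 8, align 8) → ends 8; prio at 8 (size 8, align 8) → ends 16; lock at 16 (size 1, align 1) → ends 17; pad 7 to align 8 for state; state at 24 (size 8, align 8) → ends 32; gid at 32 (size 4, align 4) → ends 36; tail pad 4 to reach multiple of 8; total 40 bytes, alignment 8
reserved at 0 (size 26, align 2) → ends 26
pad 2 to align 4 for blocks
blocks at 28 (size 8, align 4) → ends 36
mtime at 36 (size 8, align 4) → ends 44
inode at 44 (size 40, align 4) → ends 84
within Meta: state at 24
44 + 24 = 68

68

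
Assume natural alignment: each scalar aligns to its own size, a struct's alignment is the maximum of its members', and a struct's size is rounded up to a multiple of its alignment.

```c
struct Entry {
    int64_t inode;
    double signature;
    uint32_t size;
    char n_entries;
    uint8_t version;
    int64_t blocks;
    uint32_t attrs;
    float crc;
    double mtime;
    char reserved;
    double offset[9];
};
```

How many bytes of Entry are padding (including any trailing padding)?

@0: inode [8B, align 8] → 8
@8: signature [8B, align 8] → 16
@16: size [4B, align 4] → 20
@20: n_entries [1B, align 1] → 21
@21: version [1B, align 1] → 22
+2 pad (align 8)
@24: blocks [8B, align 8] → 32
@32: attrs [4B, align 4] → 36
@36: crc [4B, align 4] → 40
@40: mtime [8B, align 8] → 48
@48: reserved [1B, align 1] → 49
+7 pad (align 8)
@56: offset [72B, align 8] → 128
size 128, align 8
data bytes 119, size 128 → padding 9

9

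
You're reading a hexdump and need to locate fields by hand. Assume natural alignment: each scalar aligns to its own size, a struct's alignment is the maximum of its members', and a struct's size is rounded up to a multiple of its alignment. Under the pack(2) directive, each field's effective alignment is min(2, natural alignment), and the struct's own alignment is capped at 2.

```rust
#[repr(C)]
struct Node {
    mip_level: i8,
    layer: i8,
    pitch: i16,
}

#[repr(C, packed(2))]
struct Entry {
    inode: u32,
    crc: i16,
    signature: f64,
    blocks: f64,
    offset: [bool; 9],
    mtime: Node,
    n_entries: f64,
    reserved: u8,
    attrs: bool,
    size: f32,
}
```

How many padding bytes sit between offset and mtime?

1

Node: @0: mip_level [1B, align 1] → 1; @1: layer [1B, align 1] → 2; @2: pitch [2B, align 2] → 4; size 4, align 2
@0: inode [4B, align 2] → 4
@4: crc [2B, align 2] → 6
@6: signature [8B, align 2] → 14
@14: blocks [8B, align 2] → 22
@22: offset [9B, align 1] → 31
+1 pad (align 2)
@32: mtime [4B, align 2] → 36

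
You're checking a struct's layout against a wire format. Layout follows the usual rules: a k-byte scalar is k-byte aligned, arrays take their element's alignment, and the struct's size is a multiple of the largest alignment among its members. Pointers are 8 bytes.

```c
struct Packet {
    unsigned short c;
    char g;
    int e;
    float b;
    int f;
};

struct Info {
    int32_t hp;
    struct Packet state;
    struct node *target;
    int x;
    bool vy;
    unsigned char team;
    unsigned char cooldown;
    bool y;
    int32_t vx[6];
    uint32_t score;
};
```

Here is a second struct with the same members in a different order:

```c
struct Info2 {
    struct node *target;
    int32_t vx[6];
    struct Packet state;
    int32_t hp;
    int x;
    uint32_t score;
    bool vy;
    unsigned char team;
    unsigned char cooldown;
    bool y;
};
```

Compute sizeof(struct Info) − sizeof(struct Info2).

8

Packet: c at 0 (size 2, align 2) → ends 2; g at 2 (size 1, align 1) → ends 3; pad 1 to align 4 for e; e at 4 (size 4, align 4) → ends 8; b at 8 (size 4, align 4) → ends 12; f at 12 (size 4, align 4) → ends 16; total 16 bytes, alignment 4
hp at 0 (size 4, align 4) → ends 4
state at 4 (size 16, align 4) → ends 20
pad 4 to align 8 for target
target at 24 (size 8, align 8) → ends 32
x at 32 (size 4, align 4) → ends 36
vy at 36 (size 1, align 1) → ends 37
team at 37 (size 1, align 1) → ends 38
cooldown at 38 (size 1, align 1) → ends 39
y at 39 (size 1, align 1) → ends 40
vx at 40 (size 24, align 4) → ends 64
score at 64 (size 4, align 4) → ends 68
tail pad 4 to reach multiple of 8
total 72 bytes, alignment 8
— Info2 —
target at 0 (size 8, align 8) → ends 8
vx at 8 (size 24, align 4) → ends 32
state at 32 (size 16, align 4) → ends 48
hp at 48 (size 4, align 4) → ends 52
x at 52 (size 4, align 4) → ends 56
score at 56 (size 4, align 4) → ends 60
vy at 60 (size 1, align 1) → ends 61
team at 61 (size 1, align 1) → ends 62
cooldown at 62 (size 1, align 1) → ends 63
y at 63 (size 1, align 1) → ends 64
total 64 bytes, alignment 8
72 − 64 = 8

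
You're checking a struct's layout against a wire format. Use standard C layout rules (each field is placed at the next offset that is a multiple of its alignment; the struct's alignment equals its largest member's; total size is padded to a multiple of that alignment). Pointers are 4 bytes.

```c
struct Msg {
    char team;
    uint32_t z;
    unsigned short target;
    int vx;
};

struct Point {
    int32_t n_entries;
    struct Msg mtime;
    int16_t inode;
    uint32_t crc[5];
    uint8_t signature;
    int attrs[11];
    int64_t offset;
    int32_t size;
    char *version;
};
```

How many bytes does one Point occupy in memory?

112 bytes

Msg: @0: team [1B, align 1] → 1; +3 pad (align 4); @4: z [4B, align 4] → 8; @8: target [2B, align 2] → 10; +2 pad (align 4); @12: vx [4B, align 4] → 16; size 16, align 4
@0: n_entries [4B, align 4] → 4
@4: mtime [16B, align 4] → 20
@20: inode [2B, align 2] → 22
+2 pad (align 4)
@24: crc [20B, align 4] → 44
@44: signature [1B, align 1] → 45
+3 pad (align 4)
@48: attrs [44B, align 4] → 92
+4 pad (align 8)
@96: offset [8B, align 8] → 104
@104: size [4B, align 4] → 108
@108: version [4B, align 4] → 112
size 112, align 8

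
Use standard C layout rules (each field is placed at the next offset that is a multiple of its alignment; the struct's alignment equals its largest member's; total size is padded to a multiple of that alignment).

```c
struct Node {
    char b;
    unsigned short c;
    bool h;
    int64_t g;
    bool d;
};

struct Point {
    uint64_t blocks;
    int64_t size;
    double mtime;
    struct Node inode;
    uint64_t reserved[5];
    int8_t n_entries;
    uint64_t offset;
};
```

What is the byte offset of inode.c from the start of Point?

26

Node: b at 0 (size 1, align 1) → ends 1; pad 1 to align 2 for c; c at 2 (size 2, align 2) → ends 4; h at 4 (size 1, align 1) → ends 5; pad 3 to align 8 for g; g at 8 (size 8, align 8) → ends 16; d at 16 (size 1, align 1) → ends 17; tail pad 7 to reach multiple of 8; total 24 bytes, alignment 8
blocks at 0 (size 8, align 8) → ends 8
size at 8 (size 8, align 8) → ends 16
mtime at 16 (size 8, align 8) → ends 24
inode at 24 (size 24, align 8) → ends 48
within Node: c at 2
24 + 2 = 26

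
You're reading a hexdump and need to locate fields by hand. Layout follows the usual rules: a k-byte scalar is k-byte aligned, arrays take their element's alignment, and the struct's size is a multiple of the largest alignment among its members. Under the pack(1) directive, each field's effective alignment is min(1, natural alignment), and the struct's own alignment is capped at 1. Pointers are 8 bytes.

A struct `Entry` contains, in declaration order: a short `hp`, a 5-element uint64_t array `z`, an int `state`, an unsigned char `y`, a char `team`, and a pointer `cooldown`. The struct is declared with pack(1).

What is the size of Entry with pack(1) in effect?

hp at 0 (size 2, align 1) → ends 2
z at 2 (size 40, align 1) → ends 42
state at 42 (size 4, align 1) → ends 46
y at 46 (size 1, align 1) → ends 47
team at 47 (size 1, align 1) → ends 48
cooldown at 48 (size 8, align 1) → ends 56
total 56 bytes, alignment 1

56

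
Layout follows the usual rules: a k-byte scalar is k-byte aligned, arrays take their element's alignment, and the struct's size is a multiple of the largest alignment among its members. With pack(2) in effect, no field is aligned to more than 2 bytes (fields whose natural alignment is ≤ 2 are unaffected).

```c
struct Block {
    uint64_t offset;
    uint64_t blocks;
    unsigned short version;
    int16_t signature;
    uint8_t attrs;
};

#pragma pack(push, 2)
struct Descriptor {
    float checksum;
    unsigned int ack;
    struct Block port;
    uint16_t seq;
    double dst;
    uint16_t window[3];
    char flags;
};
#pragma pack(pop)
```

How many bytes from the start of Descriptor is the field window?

Block: offset at 0 (size 8, align 8) → ends 8; blocks at 8 (size 8, align 8) → ends 16; version at 16 (size 2, align 2) → ends 18; signature at 18 (size 2, align 2) → ends 20; attrs at 20 (size 1, align 1) → ends 21; tail pad 3 to reach multiple of 8; total 24 bytes, alignment 8
checksum at 0 (size 4, align 2) → ends 4
ack at 4 (size 4, align 2) → ends 8
port at 8 (size 24, align 2) → ends 32
seq at 32 (size 2, align 2) → ends 34
dst at 34 (size 8, align 2) → ends 42
window at 42 (size 6, align 2) → ends 48

42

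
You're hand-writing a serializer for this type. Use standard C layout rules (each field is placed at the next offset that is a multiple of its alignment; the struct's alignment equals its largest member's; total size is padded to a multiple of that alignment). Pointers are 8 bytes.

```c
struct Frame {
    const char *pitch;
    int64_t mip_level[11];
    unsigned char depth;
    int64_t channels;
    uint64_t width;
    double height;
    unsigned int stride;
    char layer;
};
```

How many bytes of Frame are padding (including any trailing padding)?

0..8  pitch  (8B, 8-aligned)
8..96  mip_level  (88B, 8-aligned)
96..97  depth  (1B, 1-aligned)
97..104  -- padding (7B)
104..112  channels  (8B, 8-aligned)
112..120  width  (8B, 8-aligned)
120..128  height  (8B, 8-aligned)
128..132  stride  (4B, 4-aligned)
132..133  layer  (1B, 1-aligned)
133..136  -- tail padding (3B)
sizeof = 136, alignof = 8
data bytes 126, size 136 → padding 10

10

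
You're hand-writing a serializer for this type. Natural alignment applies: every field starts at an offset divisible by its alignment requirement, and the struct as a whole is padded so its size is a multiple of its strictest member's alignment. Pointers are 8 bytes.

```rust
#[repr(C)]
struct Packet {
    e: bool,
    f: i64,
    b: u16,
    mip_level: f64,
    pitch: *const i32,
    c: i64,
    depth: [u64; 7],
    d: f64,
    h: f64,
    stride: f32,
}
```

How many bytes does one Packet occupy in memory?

0..1  e  (1B, 1-aligned)
1..8  -- padding (7B)
8..16  f  (8B, 8-aligned)
16..18  b  (2B, 2-aligned)
18..24  -- padding (6B)
24..32  mip_level  (8B, 8-aligned)
32..40  pitch  (8B, 8-aligned)
40..48  c  (8B, 8-aligned)
48..104  depth  (56B, 8-aligned)
104..112  d  (8B, 8-aligned)
112..120  h  (8B, 8-aligned)
120..124  stride  (4B, 4-aligned)
124..128  -- tail padding (4B)
sizeof = 128, alignof = 8

128 bytes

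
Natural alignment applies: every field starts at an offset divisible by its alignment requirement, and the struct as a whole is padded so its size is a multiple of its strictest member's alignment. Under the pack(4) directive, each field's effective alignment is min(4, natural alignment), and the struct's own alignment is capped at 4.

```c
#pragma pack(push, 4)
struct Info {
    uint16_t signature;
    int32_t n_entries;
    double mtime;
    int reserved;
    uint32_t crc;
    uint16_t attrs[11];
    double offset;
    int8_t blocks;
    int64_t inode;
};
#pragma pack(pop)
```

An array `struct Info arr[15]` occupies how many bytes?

0..2  signature  (2B, 2-aligned)
2..4  -- padding (2B)
4..8  n_entries  (4B, 4-aligned)
8..16  mtime  (8B, 4-aligned)
16..20  reserved  (4B, 4-aligned)
20..24  crc  (4B, 4-aligned)
24..46  attrs  (22B, 2-aligned)
46..48  -- padding (2B)
48..56  offset  (8B, 4-aligned)
56..57  blocks  (1B, 1-aligned)
57..60  -- padding (3B)
60..68  inode  (8B, 4-aligned)
sizeof = 68, alignof = 4
array of 15: 15 × 68 = 1020

1020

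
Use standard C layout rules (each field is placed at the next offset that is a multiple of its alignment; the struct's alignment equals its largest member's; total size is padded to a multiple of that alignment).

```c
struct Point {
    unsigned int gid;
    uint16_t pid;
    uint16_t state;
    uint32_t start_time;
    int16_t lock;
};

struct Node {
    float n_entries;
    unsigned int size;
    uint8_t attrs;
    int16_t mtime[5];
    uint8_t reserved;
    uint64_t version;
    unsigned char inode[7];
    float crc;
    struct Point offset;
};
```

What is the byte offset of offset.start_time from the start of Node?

52

Point: @0: gid [4B, align 4] → 4; @4: pid [2B, align 2] → 6; @6: state [2B, align 2] → 8; @8: start_time [4B, align 4] → 12; @12: lock [2B, align 2] → 14; +2 tail pad (align 4); size 16, align 4
@0: n_entries [4B, align 4] → 4
@4: size [4B, align 4] → 8
@8: attrs [1B, align 1] → 9
+1 pad (align 2)
@10: mtime [10B, align 2] → 20
@20: reserved [1B, align 1] → 21
+3 pad (align 8)
@24: version [8B, align 8] → 32
@32: inode [7B, align 1] → 39
+1 pad (align 4)
@40: crc [4B, align 4] → 44
@44: offset [16B, align 4] → 60
within Point: start_time at 8
44 + 8 = 52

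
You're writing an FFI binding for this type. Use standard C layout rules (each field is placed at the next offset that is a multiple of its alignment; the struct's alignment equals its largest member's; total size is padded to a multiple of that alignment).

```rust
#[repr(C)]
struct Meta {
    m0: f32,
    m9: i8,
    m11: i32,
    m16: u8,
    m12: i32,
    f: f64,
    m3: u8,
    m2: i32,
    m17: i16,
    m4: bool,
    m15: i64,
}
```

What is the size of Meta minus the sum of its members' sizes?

m0 at 0 (size 4, align 4) → ends 4
m9 at 4 (size 1, align 1) → ends 5
pad 3 to align 4 for m11
m11 at 8 (size 4, align 4) → ends 12
m16 at 12 (size 1, align 1) → ends 13
pad 3 to align 4 for m12
m12 at 16 (size 4, align 4) → ends 20
pad 4 to align 8 for f
f at 24 (size 8, align 8) → ends 32
m3 at 32 (size 1, align 1) → ends 33
pad 3 to align 4 for m2
m2 at 36 (size 4, align 4) → ends 40
m17 at 40 (size 2, align 2) → ends 42
m4 at 42 (size 1, align 1) → ends 43
pad 5 to align 8 for m15
m15 at 48 (size 8, align 8) → ends 56
total 56 bytes, alignment 8
data bytes 38, size 56 → padding 18

18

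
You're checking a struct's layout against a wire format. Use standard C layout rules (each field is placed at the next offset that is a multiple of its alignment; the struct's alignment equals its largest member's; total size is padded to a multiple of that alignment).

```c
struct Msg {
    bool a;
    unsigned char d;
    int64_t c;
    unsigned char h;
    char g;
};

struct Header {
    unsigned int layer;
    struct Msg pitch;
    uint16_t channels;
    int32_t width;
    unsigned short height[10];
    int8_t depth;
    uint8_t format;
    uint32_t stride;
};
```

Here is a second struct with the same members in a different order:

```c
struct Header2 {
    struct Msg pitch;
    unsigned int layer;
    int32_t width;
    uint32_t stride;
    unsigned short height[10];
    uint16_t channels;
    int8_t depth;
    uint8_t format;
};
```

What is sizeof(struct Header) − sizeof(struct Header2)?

Msg: a at 0 (size 1, align 1) → ends 1; d at 1 (size 1, align 1) → ends 2; pad 6 to align 8 for c; c at 8 (size 8, align 8) → ends 16; h at 16 (size 1, align 1) → ends 17; g at 17 (size 1, align 1) → ends 18; tail pad 6 to reach multiple of 8; total 24 bytes, alignment 8
layer at 0 (size 4, align 4) → ends 4
pad 4 to align 8 for pitch
pitch at 8 (size 24, align 8) → ends 32
channels at 32 (size 2, align 2) → ends 34
pad 2 to align 4 for width
width at 36 (size 4, align 4) → ends 40
height at 40 (size 20, align 2) → ends 60
depth at 60 (size 1, align 1) → ends 61
format at 61 (size 1, align 1) → ends 62
pad 2 to align 4 for stride
stride at 64 (size 4, align 4) → ends 68
tail pad 4 to reach multiple of 8
total 72 bytes, alignment 8
— Header2 —
pitch at 0 (size 24, align 8) → ends 24
layer at 24 (size 4, align 4) → ends 28
width at 28 (size 4, align 4) → ends 32
stride at 32 (size 4, align 4) → ends 36
height at 36 (size 20, align 2) → ends 56
channels at 56 (size 2, align 2) → ends 58
depth at 58 (size 1, align 1) → ends 59
format at 59 (size 1, align 1) → ends 60
tail pad 4 to reach multiple of 8
total 64 bytes, alignment 8
72 − 64 = 8

8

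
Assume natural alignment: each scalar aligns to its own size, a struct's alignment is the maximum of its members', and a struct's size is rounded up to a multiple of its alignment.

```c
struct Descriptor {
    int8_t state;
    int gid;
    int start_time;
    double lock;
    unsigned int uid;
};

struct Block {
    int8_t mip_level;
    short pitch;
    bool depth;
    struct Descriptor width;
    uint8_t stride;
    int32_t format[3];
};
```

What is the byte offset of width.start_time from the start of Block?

16

Descriptor: 0..1  state  (1B, 1-aligned); 1..4  -- padding (3B); 4..8  gid  (4B, 4-aligned); 8..12  start_time  (4B, 4-aligned); 12..16  -- padding (4B); 16..24  lock  (8B, 8-aligned); 24..28  uid  (4B, 4-aligned); 28..32  -- tail padding (4B); sizeof = 32, alignof = 8
0..1  mip_level  (1B, 1-aligned)
1..2  -- padding (1B)
2..4  pitch  (2B, 2-aligned)
4..5  depth  (1B, 1-aligned)
5..8  -- padding (3B)
8..40  width  (32B, 8-aligned)
within Descriptor: start_time at 8
8 + 8 = 16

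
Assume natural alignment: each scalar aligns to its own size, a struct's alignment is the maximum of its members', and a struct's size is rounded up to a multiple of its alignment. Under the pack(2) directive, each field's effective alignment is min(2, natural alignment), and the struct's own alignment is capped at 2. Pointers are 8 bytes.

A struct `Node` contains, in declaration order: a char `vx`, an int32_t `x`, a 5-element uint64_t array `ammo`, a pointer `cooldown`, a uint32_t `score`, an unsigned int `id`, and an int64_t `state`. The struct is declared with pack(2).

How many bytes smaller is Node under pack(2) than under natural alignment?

natural layout:
  @0: vx [1B, align 1] → 1
  +3 pad (align 4)
  @4: x [4B, align 4] → 8
  @8: ammo [40B, align 8] → 48
  @48: cooldown [8B, align 8] → 56
  @56: score [4B, align 4] → 60
  @60: id [4B, align 4] → 64
  @64: state [8B, align 8] → 72
  size 72, align 8
packed(2) layout:
  @0: vx [1B, align 1] → 1
  +1 pad (align 2)
  @2: x [4B, align 2] → 6
  @6: ammo [40B, align 2] → 46
  @46: cooldown [8B, align 2] → 54
  @54: score [4B, align 2] → 58
  @58: id [4B, align 2] → 62
  @62: state [8B, align 2] → 70
  size 70, align 2
72 − 70 = 2

2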